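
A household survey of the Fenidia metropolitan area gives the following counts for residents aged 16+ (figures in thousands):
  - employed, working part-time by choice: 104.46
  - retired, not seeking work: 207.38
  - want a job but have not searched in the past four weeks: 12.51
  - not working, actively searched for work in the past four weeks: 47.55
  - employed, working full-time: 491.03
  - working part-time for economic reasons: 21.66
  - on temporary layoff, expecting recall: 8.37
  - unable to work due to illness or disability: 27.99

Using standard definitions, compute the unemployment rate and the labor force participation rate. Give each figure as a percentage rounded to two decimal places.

Unemployment rate ≈ 8.31%; labor force participation rate ≈ 73.08%.

Employed = 104.46 + 491.03 + 21.66 = 617.15 thousand (anyone who worked, including part-time for economic reasons, counts as employed).
Unemployed = 47.55 + 8.37 = 55.92 thousand (jobless and actively searching, or on temporary layoff).
Labor force = 617.15 + 55.92 = 673.07 thousand.
Not in labor force = 207.38 + 12.51 + 27.99 = 247.88 thousand (those not working and not actively searching are outside the labor force — including those who want a job but have given up searching).
Civilian working-age population = 673.07 + 247.88 = 920.95 thousand.
Unemployment rate = 55.92 / 673.07 = 8.31%.
Labor force participation rate = 673.07 / 920.95 = 73.08%.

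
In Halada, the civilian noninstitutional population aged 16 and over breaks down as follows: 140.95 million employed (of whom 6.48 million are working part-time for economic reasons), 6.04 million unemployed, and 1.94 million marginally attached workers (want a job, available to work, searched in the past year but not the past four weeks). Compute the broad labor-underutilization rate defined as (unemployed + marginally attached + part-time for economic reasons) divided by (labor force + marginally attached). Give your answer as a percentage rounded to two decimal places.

Labor force = 140.95 + 6.04 = 146.99 million.
Numerator = 6.04 + 1.94 + 6.48 = 14.46 million.
Denominator = 146.99 + 1.94 = 148.93 million.
Broad rate = 14.46 / 148.93 = 9.71%.

Broad underutilization rate ≈ 9.71%.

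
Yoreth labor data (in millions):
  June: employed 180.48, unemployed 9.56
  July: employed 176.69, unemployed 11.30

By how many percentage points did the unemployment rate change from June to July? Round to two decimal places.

The unemployment rate changed by +0.98 percentage points.

June: labor force = 180.48 + 9.56 = 190.04; u = 9.56/190.04 = 5.03%.
July: labor force = 176.69 + 11.30 = 187.99; u = 11.30/187.99 = 6.01%.
Change = 6.01% − 5.03% = +0.98 pp.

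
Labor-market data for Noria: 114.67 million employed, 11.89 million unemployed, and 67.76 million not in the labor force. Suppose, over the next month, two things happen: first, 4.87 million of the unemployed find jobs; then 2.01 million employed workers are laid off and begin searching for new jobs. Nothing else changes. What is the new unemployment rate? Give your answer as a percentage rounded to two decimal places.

New unemployment rate ≈ 7.13%.

Initially, labor force = 114.67 + 11.89 = 126.56 million, so u = 11.89/126.56 = 9.39%.
After the first change, unemployed falls and employed rises by 4.87; labor force unchanged → E = 119.54, U = 7.02, labor force = 126.56 million.
After the second change, employed falls and unemployed rises by 2.01; labor force unchanged → E = 117.53, U = 9.03, labor force = 126.56 million.
New unemployment rate = 9.03 / 126.56 = 7.13%.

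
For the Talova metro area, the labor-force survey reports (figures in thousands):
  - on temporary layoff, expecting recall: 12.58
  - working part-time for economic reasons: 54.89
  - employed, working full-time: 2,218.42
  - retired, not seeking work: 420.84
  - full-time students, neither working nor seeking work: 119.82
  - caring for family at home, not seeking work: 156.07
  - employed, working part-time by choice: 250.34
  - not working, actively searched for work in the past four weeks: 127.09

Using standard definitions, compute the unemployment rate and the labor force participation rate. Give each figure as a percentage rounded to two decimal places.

Employed = 54.89 + 2,218.42 + 250.34 = 2,523.65 thousand (anyone who worked, including part-time for economic reasons, counts as employed).
Unemployed = 12.58 + 127.09 = 139.67 thousand (jobless and actively searching, or on temporary layoff).
Labor force = 2,523.65 + 139.67 = 2,663.32 thousand.
Not in labor force = 420.84 + 119.82 + 156.07 = 696.73 thousand (those not working and not actively searching are outside the labor force).
Civilian working-age population = 2,663.32 + 696.73 = 3,360.05 thousand.
Unemployment rate = 139.67 / 2,663.32 = 5.24%.
Labor force participation rate = 2,663.32 / 3,360.05 = 79.26%.

Unemployment rate ≈ 5.24%; labor force participation rate ≈ 79.26%.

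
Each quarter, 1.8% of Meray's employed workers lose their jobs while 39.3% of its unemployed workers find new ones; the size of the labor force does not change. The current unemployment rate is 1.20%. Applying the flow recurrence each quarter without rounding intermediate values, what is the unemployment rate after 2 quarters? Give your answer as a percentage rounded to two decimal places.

With a fixed labor force, u_{t+1} = u_t + s·(1−u_t) − f·u_t = u_t·(1−s−f) + s.
Here 1−s−f = 0.589 and s = 0.018.
u_1 = 0.012000 × 0.589 + 0.018 = 0.025068.
u_2 = 0.025068 × 0.589 + 0.018 = 0.032765.

Unemployment rate after two quarters ≈ 3.28%.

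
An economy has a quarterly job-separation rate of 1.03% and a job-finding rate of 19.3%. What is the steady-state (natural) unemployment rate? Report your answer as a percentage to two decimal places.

Steady-state unemployment rate ≈ 5.07%.

At steady state the flows balance: s·E = f·U, so U/(E+U) = s/(s+f).
u* = 1.03 / (1.03 + 19.3) = 1.03 / 20.33 = 5.07%.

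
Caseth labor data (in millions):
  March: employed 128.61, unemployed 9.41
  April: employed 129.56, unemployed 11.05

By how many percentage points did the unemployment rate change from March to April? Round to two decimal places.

The unemployment rate changed by +1.04 percentage points.

March: labor force = 128.61 + 9.41 = 138.02; u = 9.41/138.02 = 6.82%.
April: labor force = 129.56 + 11.05 = 140.61; u = 11.05/140.61 = 7.86%.
Change = 7.86% − 6.82% = +1.04 pp.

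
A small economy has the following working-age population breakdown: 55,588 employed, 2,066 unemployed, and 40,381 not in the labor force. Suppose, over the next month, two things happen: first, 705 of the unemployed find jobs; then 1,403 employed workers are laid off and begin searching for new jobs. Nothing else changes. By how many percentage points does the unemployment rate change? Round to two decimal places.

The unemployment rate changes by +1.21 percentage points.

Initially, labor force = 55,588 + 2,066 = 57,654, so u = 2,066/57,654 = 3.58%.
After the first change, unemployed falls and employed rises by 705; labor force unchanged → E = 56,293, U = 1,361, labor force = 57,654.
After the second change, employed falls and unemployed rises by 1,403; labor force unchanged → E = 54,890, U = 2,764, labor force = 57,654.
New unemployment rate = 2,764 / 57,654 = 4.79%.
Change = 4.79% − 3.58% = +1.21 percentage points.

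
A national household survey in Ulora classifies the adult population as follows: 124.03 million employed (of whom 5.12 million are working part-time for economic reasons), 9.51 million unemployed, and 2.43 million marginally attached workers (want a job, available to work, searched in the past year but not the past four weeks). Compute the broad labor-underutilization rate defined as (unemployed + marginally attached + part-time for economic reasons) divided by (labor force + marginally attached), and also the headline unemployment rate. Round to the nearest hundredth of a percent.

Broad underutilization rate ≈ 12.55%; headline unemployment rate ≈ 7.12%.

Labor force = 124.03 + 9.51 = 133.54 million.
Numerator = 9.51 + 2.43 + 5.12 = 17.06 million.
Denominator = 133.54 + 2.43 = 135.97 million.
Broad rate = 17.06 / 135.97 = 12.55%.
Headline unemployment rate = 9.51 / 133.54 = 7.12%.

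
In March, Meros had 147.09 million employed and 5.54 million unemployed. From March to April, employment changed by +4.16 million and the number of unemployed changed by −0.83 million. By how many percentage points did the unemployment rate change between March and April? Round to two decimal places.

March: labor force = 147.09 + 5.54 = 152.63; u = 5.54/152.63 = 3.63%.
April: labor force = 151.25 + 4.71 = 155.96; u = 4.71/155.96 = 3.02%.
Change = 3.02% − 3.63% = −0.61 pp.

The unemployment rate changed by −0.61 percentage points.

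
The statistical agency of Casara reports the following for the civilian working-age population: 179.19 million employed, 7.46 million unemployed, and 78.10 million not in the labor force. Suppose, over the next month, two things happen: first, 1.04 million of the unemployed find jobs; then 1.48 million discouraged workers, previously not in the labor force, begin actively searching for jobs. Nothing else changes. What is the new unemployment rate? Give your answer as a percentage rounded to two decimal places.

New unemployment rate ≈ 4.20%.

Initially, labor force = 179.19 + 7.46 = 186.65 million, so u = 7.46/186.65 = 4.00%.
After the first change, unemployed falls and employed rises by 1.04; labor force unchanged → E = 180.23, U = 6.42, labor force = 186.65 million.
After the second change, unemployed and labor force both rise by 1.48 → E = 180.23, U = 7.90, labor force = 188.13 million.
New unemployment rate = 7.90 / 188.13 = 4.20%.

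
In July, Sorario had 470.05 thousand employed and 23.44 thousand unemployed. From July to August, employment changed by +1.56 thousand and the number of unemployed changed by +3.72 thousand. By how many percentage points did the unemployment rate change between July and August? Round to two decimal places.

July: labor force = 470.05 + 23.44 = 493.49; u = 23.44/493.49 = 4.75%.
August: labor force = 471.61 + 27.16 = 498.77; u = 27.16/498.77 = 5.45%.
Change = 5.45% − 4.75% = +0.70 pp.

The unemployment rate changed by +0.70 percentage points.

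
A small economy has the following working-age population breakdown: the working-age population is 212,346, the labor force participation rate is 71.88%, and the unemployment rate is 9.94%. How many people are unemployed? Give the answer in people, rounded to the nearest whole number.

Labor force = 0.7188 × 212,346 = 152,634.
Unemployed = 0.0994 × 152,634 ≈ 15,172.

About 15,172 are unemployed.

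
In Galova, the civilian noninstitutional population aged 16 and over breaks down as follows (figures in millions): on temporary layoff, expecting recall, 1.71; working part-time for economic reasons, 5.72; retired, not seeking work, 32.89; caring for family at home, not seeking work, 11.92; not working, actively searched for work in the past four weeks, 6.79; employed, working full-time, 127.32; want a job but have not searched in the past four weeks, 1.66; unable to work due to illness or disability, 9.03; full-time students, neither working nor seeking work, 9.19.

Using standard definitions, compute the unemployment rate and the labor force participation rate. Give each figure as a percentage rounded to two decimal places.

Employed = 5.72 + 127.32 = 133.04 million (anyone who worked, including part-time for economic reasons, counts as employed).
Unemployed = 1.71 + 6.79 = 8.50 million (jobless and actively searching, or on temporary layoff).
Labor force = 133.04 + 8.50 = 141.54 million.
Not in labor force = 32.89 + 11.92 + 1.66 + 9.03 + 9.19 = 64.69 million (those not working and not actively searching are outside the labor force — including those who want a job but have given up searching).
Civilian working-age population = 141.54 + 64.69 = 206.23 million.
Unemployment rate = 8.50 / 141.54 = 6.01%.
Labor force participation rate = 141.54 / 206.23 = 68.63%.

Unemployment rate ≈ 6.01%; labor force participation rate ≈ 68.63%.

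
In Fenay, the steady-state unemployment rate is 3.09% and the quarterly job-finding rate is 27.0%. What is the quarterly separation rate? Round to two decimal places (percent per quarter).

From u* = s/(s+f): s = u·f/(1−u).
s = 0.0309 × 27.0 / (1 − 0.0309) = 0.8343 / 0.9691 ≈ 0.86% per quarter.

Separation rate ≈ 0.86% per quarter.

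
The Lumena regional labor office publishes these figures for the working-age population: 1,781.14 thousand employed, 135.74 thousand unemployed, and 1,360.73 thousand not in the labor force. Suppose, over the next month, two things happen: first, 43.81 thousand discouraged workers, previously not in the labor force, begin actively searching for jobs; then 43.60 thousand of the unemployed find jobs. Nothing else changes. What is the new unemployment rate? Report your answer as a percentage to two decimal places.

Initially, labor force = 1,781.14 + 135.74 = 1,916.88 thousand, so u = 135.74/1,916.88 = 7.08%.
After the first change, unemployed and labor force both rise by 43.81 → E = 1,781.14, U = 179.55, labor force = 1,960.69 thousand.
After the second change, unemployed falls and employed rises by 43.60; labor force unchanged → E = 1,824.74, U = 135.95, labor force = 1,960.69 thousand.
New unemployment rate = 135.95 / 1,960.69 = 6.93%.

New unemployment rate ≈ 6.93%.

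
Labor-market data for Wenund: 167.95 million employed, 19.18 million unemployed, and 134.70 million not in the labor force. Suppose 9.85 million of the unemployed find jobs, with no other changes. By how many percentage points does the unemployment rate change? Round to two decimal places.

The unemployment rate changes by −5.26 percentage points.

Initially, labor force = 167.95 + 19.18 = 187.13 million, so u = 19.18/187.13 = 10.25%.
After the change, unemployed falls and employed rises by 9.85; labor force unchanged → E = 177.80, U = 9.33, labor force = 187.13 million.
New unemployment rate = 9.33 / 187.13 = 4.99%.
Change = 4.99% − 10.25% = −5.26 percentage points.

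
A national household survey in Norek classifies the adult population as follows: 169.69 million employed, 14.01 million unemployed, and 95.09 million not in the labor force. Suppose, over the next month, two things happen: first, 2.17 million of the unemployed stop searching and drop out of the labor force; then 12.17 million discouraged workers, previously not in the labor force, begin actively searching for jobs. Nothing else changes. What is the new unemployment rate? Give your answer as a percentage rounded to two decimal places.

New unemployment rate ≈ 12.40%.

Initially, labor force = 169.69 + 14.01 = 183.70 million, so u = 14.01/183.70 = 7.63%.
After the first change, unemployed and labor force both fall by 2.17 → E = 169.69, U = 11.84, labor force = 181.53 million.
After the second change, unemployed and labor force both rise by 12.17 → E = 169.69, U = 24.01, labor force = 193.70 million.
New unemployment rate = 24.01 / 193.70 = 12.40%.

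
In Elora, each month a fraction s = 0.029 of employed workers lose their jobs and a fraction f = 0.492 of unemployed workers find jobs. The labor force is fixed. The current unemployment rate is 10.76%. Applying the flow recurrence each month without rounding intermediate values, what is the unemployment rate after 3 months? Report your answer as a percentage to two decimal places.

Unemployment rate after three months ≈ 6.14%.

With a fixed labor force, u_{t+1} = u_t + s·(1−u_t) − f·u_t = u_t·(1−s−f) + s.
Here 1−s−f = 0.479 and s = 0.029.
u_1 = 0.107600 × 0.479 + 0.029 = 0.080540.
u_2 = 0.080540 × 0.479 + 0.029 = 0.067579.
u_3 = 0.067579 × 0.479 + 0.029 = 0.061370.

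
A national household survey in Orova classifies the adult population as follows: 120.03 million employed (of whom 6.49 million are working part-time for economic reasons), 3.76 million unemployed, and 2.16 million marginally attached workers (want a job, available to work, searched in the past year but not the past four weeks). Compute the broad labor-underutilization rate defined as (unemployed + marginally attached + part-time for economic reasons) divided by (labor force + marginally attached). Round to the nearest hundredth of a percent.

Labor force = 120.03 + 3.76 = 123.79 million.
Numerator = 3.76 + 2.16 + 6.49 = 12.41 million.
Denominator = 123.79 + 2.16 = 125.95 million.
Broad rate = 12.41 / 125.95 = 9.85%.

Broad underutilization rate ≈ 9.85%.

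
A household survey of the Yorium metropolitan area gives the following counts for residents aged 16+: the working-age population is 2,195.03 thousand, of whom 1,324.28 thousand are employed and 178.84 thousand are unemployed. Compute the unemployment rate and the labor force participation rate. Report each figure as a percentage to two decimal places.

Labor force = employed + unemployed = 1,324.28 + 178.84 = 1,503.12 thousand.
Unemployment rate = 178.84 / 1,503.12 = 11.90%.
Labor force participation rate = 1,503.12 / 2,195.03 = 68.48%.

Unemployment rate ≈ 11.90%; labor force participation rate ≈ 68.48%.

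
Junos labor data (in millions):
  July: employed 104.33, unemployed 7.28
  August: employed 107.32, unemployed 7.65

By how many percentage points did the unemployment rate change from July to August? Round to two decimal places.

July: labor force = 104.33 + 7.28 = 111.61; u = 7.28/111.61 = 6.52%.
August: labor force = 107.32 + 7.65 = 114.97; u = 7.65/114.97 = 6.65%.
Change = 6.65% − 6.52% = +0.13 pp.

The unemployment rate changed by +0.13 percentage points.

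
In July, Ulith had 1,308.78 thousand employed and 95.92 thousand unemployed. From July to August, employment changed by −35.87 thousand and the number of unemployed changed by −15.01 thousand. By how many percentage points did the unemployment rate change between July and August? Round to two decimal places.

July: labor force = 1,308.78 + 95.92 = 1,404.70; u = 95.92/1,404.70 = 6.83%.
August: labor force = 1,272.91 + 80.91 = 1,353.82; u = 80.91/1,353.82 = 5.98%.
Change = 5.98% − 6.83% = −0.85 pp.

The unemployment rate changed by −0.85 percentage points.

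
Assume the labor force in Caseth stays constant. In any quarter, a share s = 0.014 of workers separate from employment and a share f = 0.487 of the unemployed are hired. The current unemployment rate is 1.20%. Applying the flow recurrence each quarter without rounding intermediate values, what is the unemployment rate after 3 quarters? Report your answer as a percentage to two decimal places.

Unemployment rate after three quarters ≈ 2.60%.

With a fixed labor force, u_{t+1} = u_t + s·(1−u_t) − f·u_t = u_t·(1−s−f) + s.
Here 1−s−f = 0.499 and s = 0.014.
u_1 = 0.012000 × 0.499 + 0.014 = 0.019988.
u_2 = 0.019988 × 0.499 + 0.014 = 0.023974.
u_3 = 0.023974 × 0.499 + 0.014 = 0.025963.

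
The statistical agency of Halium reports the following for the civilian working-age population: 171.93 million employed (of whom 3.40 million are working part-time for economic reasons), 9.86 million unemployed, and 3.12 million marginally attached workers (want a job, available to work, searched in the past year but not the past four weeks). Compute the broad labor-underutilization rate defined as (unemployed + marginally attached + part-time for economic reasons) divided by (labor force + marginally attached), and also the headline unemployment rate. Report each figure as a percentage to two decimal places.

Broad underutilization rate ≈ 8.86%; headline unemployment rate ≈ 5.42%.

Labor force = 171.93 + 9.86 = 181.79 million.
Numerator = 9.86 + 3.12 + 3.40 = 16.38 million.
Denominator = 181.79 + 3.12 = 184.91 million.
Broad rate = 16.38 / 184.91 = 8.86%.
Headline unemployment rate = 9.86 / 181.79 = 5.42%.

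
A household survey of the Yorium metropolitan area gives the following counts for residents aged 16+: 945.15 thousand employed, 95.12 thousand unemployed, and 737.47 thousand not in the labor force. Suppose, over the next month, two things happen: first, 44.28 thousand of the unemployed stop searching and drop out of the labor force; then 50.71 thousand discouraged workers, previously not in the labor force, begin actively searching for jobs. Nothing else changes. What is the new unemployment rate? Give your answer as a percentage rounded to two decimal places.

Initially, labor force = 945.15 + 95.12 = 1,040.27 thousand, so u = 95.12/1,040.27 = 9.14%.
After the first change, unemployed and labor force both fall by 44.28 → E = 945.15, U = 50.84, labor force = 995.99 thousand.
After the second change, unemployed and labor force both rise by 50.71 → E = 945.15, U = 101.55, labor force = 1,046.70 thousand.
New unemployment rate = 101.55 / 1,046.70 = 9.70%.

New unemployment rate ≈ 9.70%.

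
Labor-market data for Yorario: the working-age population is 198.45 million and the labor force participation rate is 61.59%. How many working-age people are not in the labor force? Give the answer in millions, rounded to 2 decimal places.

Share not in the labor force = 1 − 0.6159 = 0.3841.
Not in labor force = 0.3841 × 198.45 ≈ 76.22 million.

About 76.22 million are not in the labor force.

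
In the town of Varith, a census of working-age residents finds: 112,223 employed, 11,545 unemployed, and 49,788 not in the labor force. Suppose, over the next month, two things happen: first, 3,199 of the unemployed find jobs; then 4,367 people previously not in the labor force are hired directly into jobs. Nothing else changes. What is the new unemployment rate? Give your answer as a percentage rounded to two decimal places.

New unemployment rate ≈ 6.51%.

Initially, labor force = 112,223 + 11,545 = 123,768, so u = 11,545/123,768 = 9.33%.
After the first change, unemployed falls and employed rises by 3,199; labor force unchanged → E = 115,422, U = 8,346, labor force = 123,768.
After the second change, employed and labor force both rise by 4,367; unemployed unchanged → E = 119,789, U = 8,346, labor force = 128,135.
New unemployment rate = 8,346 / 128,135 = 6.51%.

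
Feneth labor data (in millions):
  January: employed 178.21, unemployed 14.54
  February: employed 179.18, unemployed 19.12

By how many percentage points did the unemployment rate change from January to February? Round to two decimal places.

The unemployment rate changed by +2.10 percentage points.

January: labor force = 178.21 + 14.54 = 192.75; u = 14.54/192.75 = 7.54%.
February: labor force = 179.18 + 19.12 = 198.30; u = 19.12/198.30 = 9.64%.
Change = 9.64% − 7.54% = +2.10 pp.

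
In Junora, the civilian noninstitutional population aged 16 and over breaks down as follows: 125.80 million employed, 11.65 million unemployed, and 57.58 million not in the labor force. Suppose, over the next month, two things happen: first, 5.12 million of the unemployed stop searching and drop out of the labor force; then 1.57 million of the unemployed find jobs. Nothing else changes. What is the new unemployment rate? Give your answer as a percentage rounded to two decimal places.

Initially, labor force = 125.80 + 11.65 = 137.45 million, so u = 11.65/137.45 = 8.48%.
After the first change, unemployed and labor force both fall by 5.12 → E = 125.80, U = 6.53, labor force = 132.33 million.
After the second change, unemployed falls and employed rises by 1.57; labor force unchanged → E = 127.37, U = 4.96, labor force = 132.33 million.
New unemployment rate = 4.96 / 132.33 = 3.75%.

New unemployment rate ≈ 3.75%.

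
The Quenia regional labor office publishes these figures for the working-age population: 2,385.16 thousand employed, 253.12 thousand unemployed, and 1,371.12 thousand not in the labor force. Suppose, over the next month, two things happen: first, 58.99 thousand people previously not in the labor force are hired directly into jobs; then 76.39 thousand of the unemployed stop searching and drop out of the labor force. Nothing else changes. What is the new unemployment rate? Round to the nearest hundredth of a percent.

New unemployment rate ≈ 6.74%.

Initially, labor force = 2,385.16 + 253.12 = 2,638.28 thousand, so u = 253.12/2,638.28 = 9.59%.
After the first change, employed and labor force both rise by 58.99; unemployed unchanged → E = 2,444.15, U = 253.12, labor force = 2,697.27 thousand.
After the second change, unemployed and labor force both fall by 76.39 → E = 2,444.15, U = 176.73, labor force = 2,620.88 thousand.
New unemployment rate = 176.73 / 2,620.88 = 6.74%.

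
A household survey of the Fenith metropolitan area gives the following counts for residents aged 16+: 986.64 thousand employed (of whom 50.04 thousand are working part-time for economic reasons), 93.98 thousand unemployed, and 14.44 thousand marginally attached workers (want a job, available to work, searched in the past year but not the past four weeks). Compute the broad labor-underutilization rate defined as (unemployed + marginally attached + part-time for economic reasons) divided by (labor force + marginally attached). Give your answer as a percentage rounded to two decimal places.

Broad underutilization rate ≈ 14.47%.

Labor force = 986.64 + 93.98 = 1,080.62 thousand.
Numerator = 93.98 + 14.44 + 50.04 = 158.46 thousand.
Denominator = 1,080.62 + 14.44 = 1,095.06 thousand.
Broad rate = 158.46 / 1,095.06 = 14.47%.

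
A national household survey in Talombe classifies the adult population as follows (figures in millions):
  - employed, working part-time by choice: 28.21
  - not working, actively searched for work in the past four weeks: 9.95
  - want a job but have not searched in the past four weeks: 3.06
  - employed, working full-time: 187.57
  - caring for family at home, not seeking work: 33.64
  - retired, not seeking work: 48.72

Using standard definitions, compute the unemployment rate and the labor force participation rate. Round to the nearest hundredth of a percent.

Employed = 28.21 + 187.57 = 215.78 million.
Unemployed = 9.95 million.
Labor force = 215.78 + 9.95 = 225.73 million.
Not in labor force = 3.06 + 33.64 + 48.72 = 85.42 million (those not working and not actively searching are outside the labor force — including those who want a job but have given up searching).
Civilian working-age population = 225.73 + 85.42 = 311.15 million.
Unemployment rate = 9.95 / 225.73 = 4.41%.
Labor force participation rate = 225.73 / 311.15 = 72.55%.

Unemployment rate ≈ 4.41%; labor force participation rate ≈ 72.55%.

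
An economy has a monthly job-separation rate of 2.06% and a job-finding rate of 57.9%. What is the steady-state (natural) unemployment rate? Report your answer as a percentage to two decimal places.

At steady state the flows balance: s·E = f·U, so U/(E+U) = s/(s+f).
u* = 2.06 / (2.06 + 57.9) = 2.06 / 59.96 = 3.44%.

Steady-state unemployment rate ≈ 3.44%.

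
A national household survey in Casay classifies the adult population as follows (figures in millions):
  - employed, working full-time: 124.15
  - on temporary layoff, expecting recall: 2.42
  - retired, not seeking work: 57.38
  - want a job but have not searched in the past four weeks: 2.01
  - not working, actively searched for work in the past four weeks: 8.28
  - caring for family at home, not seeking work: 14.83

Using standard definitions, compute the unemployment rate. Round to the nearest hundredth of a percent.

Unemployment rate ≈ 7.93%.

Employed = 124.15 million.
Unemployed = 2.42 + 8.28 = 10.70 million (jobless and actively searching, or on temporary layoff).
Labor force = 124.15 + 10.70 = 134.85 million.
Unemployment rate = 10.70 / 134.85 = 7.93%.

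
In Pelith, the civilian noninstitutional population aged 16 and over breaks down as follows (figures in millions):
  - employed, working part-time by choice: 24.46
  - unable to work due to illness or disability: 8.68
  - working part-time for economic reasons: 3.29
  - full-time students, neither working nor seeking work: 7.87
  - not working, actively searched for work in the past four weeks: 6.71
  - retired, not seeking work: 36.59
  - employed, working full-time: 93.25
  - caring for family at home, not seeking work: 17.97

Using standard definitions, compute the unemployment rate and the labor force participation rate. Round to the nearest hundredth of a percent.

Employed = 24.46 + 3.29 + 93.25 = 121.00 million (anyone who worked, including part-time for economic reasons, counts as employed).
Unemployed = 6.71 million.
Labor force = 121.00 + 6.71 = 127.71 million.
Not in labor force = 8.68 + 7.87 + 36.59 + 17.97 = 71.11 million (those not working and not actively searching are outside the labor force).
Civilian working-age population = 127.71 + 71.11 = 198.82 million.
Unemployment rate = 6.71 / 127.71 = 5.25%.
Labor force participation rate = 127.71 / 198.82 = 64.23%.

Unemployment rate ≈ 5.25%; labor force participation rate ≈ 64.23%.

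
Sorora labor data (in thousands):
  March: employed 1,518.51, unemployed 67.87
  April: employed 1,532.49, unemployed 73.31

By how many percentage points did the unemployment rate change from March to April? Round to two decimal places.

March: labor force = 1,518.51 + 67.87 = 1,586.38; u = 67.87/1,586.38 = 4.28%.
April: labor force = 1,532.49 + 73.31 = 1,605.80; u = 73.31/1,605.80 = 4.57%.
Change = 4.57% − 4.28% = +0.29 pp.

The unemployment rate changed by +0.29 percentage points.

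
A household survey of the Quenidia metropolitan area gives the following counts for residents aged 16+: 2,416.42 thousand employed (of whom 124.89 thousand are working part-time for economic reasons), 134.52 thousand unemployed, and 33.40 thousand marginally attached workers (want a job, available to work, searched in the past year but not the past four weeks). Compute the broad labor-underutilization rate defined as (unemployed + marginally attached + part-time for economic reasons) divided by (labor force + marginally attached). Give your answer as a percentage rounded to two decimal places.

Labor force = 2,416.42 + 134.52 = 2,550.94 thousand.
Numerator = 134.52 + 33.40 + 124.89 = 292.81 thousand.
Denominator = 2,550.94 + 33.40 = 2,584.34 thousand.
Broad rate = 292.81 / 2,584.34 = 11.33%.

Broad underutilization rate ≈ 11.33%.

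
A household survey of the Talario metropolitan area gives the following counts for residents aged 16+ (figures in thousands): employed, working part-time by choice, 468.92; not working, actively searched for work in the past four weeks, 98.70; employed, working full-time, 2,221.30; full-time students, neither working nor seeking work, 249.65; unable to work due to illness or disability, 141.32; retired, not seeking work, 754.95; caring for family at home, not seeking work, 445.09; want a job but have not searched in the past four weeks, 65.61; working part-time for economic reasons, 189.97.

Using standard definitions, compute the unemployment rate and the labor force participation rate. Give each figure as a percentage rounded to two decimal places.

Unemployment rate ≈ 3.31%; labor force participation rate ≈ 64.26%.

Employed = 468.92 + 2,221.30 + 189.97 = 2,880.19 thousand (anyone who worked, including part-time for economic reasons, counts as employed).
Unemployed = 98.70 thousand.
Labor force = 2,880.19 + 98.70 = 2,978.89 thousand.
Not in labor force = 249.65 + 141.32 + 754.95 + 445.09 + 65.61 = 1,656.62 thousand (those not working and not actively searching are outside the labor force — including those who want a job but have given up searching).
Civilian working-age population = 2,978.89 + 1,656.62 = 4,635.51 thousand.
Unemployment rate = 98.70 / 2,978.89 = 3.31%.
Labor force participation rate = 2,978.89 / 4,635.51 = 64.26%.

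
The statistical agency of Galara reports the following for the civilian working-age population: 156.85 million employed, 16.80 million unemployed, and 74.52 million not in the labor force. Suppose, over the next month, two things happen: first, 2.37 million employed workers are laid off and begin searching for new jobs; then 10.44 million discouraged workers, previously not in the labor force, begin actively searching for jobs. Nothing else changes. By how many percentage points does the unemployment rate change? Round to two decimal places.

Initially, labor force = 156.85 + 16.80 = 173.65 million, so u = 16.80/173.65 = 9.67%.
After the first change, employed falls and unemployed rises by 2.37; labor force unchanged → E = 154.48, U = 19.17, labor force = 173.65 million.
After the second change, unemployed and labor force both rise by 10.44 → E = 154.48, U = 29.61, labor force = 184.09 million.
New unemployment rate = 29.61 / 184.09 = 16.08%.
Change = 16.08% − 9.67% = +6.41 percentage points.

The unemployment rate changes by +6.41 percentage points.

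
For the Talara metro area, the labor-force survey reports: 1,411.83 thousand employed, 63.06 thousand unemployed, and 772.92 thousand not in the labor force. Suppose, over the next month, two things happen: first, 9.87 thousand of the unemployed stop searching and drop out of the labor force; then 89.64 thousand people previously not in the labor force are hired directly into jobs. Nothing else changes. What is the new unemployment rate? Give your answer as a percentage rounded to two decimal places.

Initially, labor force = 1,411.83 + 63.06 = 1,474.89 thousand, so u = 63.06/1,474.89 = 4.28%.
After the first change, unemployed and labor force both fall by 9.87 → E = 1,411.83, U = 53.19, labor force = 1,465.02 thousand.
After the second change, employed and labor force both rise by 89.64; unemployed unchanged → E = 1,501.47, U = 53.19, labor force = 1,554.66 thousand.
New unemployment rate = 53.19 / 1,554.66 = 3.42%.

New unemployment rate ≈ 3.42%.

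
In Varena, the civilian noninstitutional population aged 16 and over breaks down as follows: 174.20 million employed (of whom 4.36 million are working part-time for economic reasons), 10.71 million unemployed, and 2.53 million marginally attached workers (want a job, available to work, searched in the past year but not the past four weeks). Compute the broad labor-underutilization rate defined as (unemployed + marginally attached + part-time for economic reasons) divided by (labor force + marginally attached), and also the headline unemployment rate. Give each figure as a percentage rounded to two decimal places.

Labor force = 174.20 + 10.71 = 184.91 million.
Numerator = 10.71 + 2.53 + 4.36 = 17.60 million.
Denominator = 184.91 + 2.53 = 187.44 million.
Broad rate = 17.60 / 187.44 = 9.39%.
Headline unemployment rate = 10.71 / 184.91 = 5.79%.

Broad underutilization rate ≈ 9.39%; headline unemployment rate ≈ 5.79%.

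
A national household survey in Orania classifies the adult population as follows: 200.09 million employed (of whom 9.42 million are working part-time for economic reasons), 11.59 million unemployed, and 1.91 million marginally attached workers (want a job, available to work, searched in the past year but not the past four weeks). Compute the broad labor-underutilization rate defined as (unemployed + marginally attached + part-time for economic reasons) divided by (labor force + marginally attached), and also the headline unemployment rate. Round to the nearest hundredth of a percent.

Labor force = 200.09 + 11.59 = 211.68 million.
Numerator = 11.59 + 1.91 + 9.42 = 22.92 million.
Denominator = 211.68 + 1.91 = 213.59 million.
Broad rate = 22.92 / 213.59 = 10.73%.
Headline unemployment rate = 11.59 / 211.68 = 5.48%.

Broad underutilization rate ≈ 10.73%; headline unemployment rate ≈ 5.48%.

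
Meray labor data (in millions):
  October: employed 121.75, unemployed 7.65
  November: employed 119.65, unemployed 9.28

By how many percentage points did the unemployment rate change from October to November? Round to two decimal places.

October: labor force = 121.75 + 7.65 = 129.40; u = 7.65/129.40 = 5.91%.
November: labor force = 119.65 + 9.28 = 128.93; u = 9.28/128.93 = 7.20%.
Change = 7.20% − 5.91% = +1.29 pp.

The unemployment rate changed by +1.29 percentage points.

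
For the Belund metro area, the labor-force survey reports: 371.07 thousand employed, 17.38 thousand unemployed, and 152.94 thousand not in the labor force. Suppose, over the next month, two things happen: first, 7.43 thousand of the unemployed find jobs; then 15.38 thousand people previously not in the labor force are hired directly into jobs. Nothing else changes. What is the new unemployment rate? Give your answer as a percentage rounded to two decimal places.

Initially, labor force = 371.07 + 17.38 = 388.45 thousand, so u = 17.38/388.45 = 4.47%.
After the first change, unemployed falls and employed rises by 7.43; labor force unchanged → E = 378.50, U = 9.95, labor force = 388.45 thousand.
After the second change, employed and labor force both rise by 15.38; unemployed unchanged → E = 393.88, U = 9.95, labor force = 403.83 thousand.
New unemployment rate = 9.95 / 403.83 = 2.46%.

New unemployment rate ≈ 2.46%.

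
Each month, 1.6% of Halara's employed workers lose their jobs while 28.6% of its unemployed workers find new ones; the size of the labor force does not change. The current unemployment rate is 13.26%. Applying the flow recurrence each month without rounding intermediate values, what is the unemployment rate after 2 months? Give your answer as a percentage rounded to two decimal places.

With a fixed labor force, u_{t+1} = u_t + s·(1−u_t) − f·u_t = u_t·(1−s−f) + s.
Here 1−s−f = 0.698 and s = 0.016.
u_1 = 0.132600 × 0.698 + 0.016 = 0.108555.
u_2 = 0.108555 × 0.698 + 0.016 = 0.091771.

Unemployment rate after two months ≈ 9.18%.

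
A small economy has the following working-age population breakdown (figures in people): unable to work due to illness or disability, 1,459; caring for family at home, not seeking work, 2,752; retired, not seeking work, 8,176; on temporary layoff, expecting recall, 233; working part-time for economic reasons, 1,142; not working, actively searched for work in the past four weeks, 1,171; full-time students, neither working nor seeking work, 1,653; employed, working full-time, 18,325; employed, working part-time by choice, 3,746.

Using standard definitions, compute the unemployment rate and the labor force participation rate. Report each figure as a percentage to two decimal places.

Employed = 1,142 + 18,325 + 3,746 = 23,213 (anyone who worked, including part-time for economic reasons, counts as employed).
Unemployed = 233 + 1,171 = 1,404 (jobless and actively searching, or on temporary layoff).
Labor force = 23,213 + 1,404 = 24,617.
Not in labor force = 1,459 + 2,752 + 8,176 + 1,653 = 14,040 (those not working and not actively searching are outside the labor force).
Civilian working-age population = 24,617 + 14,040 = 38,657.
Unemployment rate = 1,404 / 24,617 = 5.70%.
Labor force participation rate = 24,617 / 38,657 = 63.68%.

Unemployment rate ≈ 5.70%; labor force participation rate ≈ 63.68%.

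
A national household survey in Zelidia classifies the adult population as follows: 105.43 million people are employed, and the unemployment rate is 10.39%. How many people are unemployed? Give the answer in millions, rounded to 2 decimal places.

About 12.22 million are unemployed.

Let U be the number unemployed. The labor force is E + U, and U/(E+U) = 0.1039.
So U = 0.1039 × 105.43 / (1 − 0.1039) = 10.9542 / 0.8961 ≈ 12.22 million.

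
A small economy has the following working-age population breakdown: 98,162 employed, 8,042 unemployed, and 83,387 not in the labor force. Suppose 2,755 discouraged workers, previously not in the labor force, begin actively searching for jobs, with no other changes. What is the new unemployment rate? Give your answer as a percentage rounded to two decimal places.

New unemployment rate ≈ 9.91%.

Initially, labor force = 98,162 + 8,042 = 106,204, so u = 8,042/106,204 = 7.57%.
After the change, unemployed and labor force both rise by 2,755 → E = 98,162, U = 10,797, labor force = 108,959.
New unemployment rate = 10,797 / 108,959 = 9.91%.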